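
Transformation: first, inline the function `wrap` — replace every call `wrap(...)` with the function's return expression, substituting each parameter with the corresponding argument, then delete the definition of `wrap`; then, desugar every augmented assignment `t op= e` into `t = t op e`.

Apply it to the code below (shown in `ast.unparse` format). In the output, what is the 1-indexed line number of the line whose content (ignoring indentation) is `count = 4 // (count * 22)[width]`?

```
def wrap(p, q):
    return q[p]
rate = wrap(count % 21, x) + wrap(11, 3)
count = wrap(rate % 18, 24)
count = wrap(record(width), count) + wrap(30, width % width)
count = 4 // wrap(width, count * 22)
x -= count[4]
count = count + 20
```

4

Transformed code:
rate = x[count % 21] + 3[11]
count = 24[rate % 18]
count = count[record(width)] + (width % width)[30]
count = 4 // (count * 22)[width]
x = x - count[4]
count = count + 20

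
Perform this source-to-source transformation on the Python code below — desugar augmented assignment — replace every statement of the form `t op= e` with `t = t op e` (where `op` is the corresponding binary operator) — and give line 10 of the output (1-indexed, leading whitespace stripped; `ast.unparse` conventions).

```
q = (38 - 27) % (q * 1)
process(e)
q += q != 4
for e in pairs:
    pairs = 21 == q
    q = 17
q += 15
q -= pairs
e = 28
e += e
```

e = e + e

Transformed code:
q = (38 - 27) % (q * 1)
process(e)
q = q + (q != 4)
for e in pairs:
    pairs = 21 == q
    q = 17
q = q + 15
q = q - pairs
e = 28
e = e + e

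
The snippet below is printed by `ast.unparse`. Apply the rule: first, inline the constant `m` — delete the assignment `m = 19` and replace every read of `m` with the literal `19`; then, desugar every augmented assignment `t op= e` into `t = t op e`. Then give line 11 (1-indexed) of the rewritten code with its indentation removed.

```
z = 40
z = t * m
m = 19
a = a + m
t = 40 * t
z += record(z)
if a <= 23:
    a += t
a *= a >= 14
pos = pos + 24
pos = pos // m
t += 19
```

Transformed code:
z = 40
z = t * 19
a = a + 19
t = 40 * t
z = z + record(z)
if a <= 23:
    a = a + t
a = a * (a >= 14)
pos = pos + 24
pos = pos // 19
t = t + 19

t = t + 19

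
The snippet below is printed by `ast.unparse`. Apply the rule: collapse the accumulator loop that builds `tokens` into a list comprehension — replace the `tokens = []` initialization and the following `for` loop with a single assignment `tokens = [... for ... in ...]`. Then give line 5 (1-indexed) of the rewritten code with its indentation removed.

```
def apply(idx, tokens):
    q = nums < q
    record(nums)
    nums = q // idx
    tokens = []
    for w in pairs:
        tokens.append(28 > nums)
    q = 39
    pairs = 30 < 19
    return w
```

Transformed code:
def apply(idx, tokens):
    q = nums < q
    record(nums)
    nums = q // idx
    tokens = [28 > nums for w in pairs]
    q = 39
    pairs = 30 < 19
    return w

tokens = [28 > nums for w in pairs]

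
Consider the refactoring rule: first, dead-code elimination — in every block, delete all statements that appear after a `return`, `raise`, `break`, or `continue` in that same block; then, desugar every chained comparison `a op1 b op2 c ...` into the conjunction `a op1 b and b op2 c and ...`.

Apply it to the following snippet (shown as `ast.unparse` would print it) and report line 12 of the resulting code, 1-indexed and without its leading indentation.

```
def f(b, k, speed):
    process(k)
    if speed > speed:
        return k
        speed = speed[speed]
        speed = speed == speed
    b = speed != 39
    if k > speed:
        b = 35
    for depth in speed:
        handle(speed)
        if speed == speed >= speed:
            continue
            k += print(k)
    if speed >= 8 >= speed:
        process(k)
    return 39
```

if speed >= 8 and 8 >= speed:

Transformed code:
def f(b, k, speed):
    process(k)
    if speed > speed:
        return k
    b = speed != 39
    if k > speed:
        b = 35
    for depth in speed:
        handle(speed)
        if speed == speed and speed >= speed:
            continue
    if speed >= 8 and 8 >= speed:
        process(k)
    return 39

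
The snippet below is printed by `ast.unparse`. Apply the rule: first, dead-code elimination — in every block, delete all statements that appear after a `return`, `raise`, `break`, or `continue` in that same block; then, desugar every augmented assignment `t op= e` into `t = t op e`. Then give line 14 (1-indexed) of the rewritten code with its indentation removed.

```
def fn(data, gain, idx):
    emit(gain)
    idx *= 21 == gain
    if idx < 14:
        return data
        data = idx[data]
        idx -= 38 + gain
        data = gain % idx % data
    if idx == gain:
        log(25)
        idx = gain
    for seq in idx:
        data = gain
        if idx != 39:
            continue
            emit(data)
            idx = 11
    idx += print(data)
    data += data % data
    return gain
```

data = data + data % data

Transformed code:
def fn(data, gain, idx):
    emit(gain)
    idx = idx * (21 == gain)
    if idx < 14:
        return data
    if idx == gain:
        log(25)
        idx = gain
    for seq in idx:
        data = gain
        if idx != 39:
            continue
    idx = idx + print(data)
    data = data + data % data
    return gain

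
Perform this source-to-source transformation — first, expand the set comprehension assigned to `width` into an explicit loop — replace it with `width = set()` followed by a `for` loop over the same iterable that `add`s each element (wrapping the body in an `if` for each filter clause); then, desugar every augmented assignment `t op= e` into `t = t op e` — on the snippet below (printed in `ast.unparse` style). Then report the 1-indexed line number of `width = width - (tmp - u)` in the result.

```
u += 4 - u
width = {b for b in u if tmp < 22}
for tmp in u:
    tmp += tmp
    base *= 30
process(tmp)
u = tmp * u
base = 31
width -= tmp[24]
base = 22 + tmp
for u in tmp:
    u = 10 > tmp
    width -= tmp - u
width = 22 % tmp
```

16

Transformed code:
u = u + (4 - u)
width = set()
for b in u:
    if tmp < 22:
        width.add(b)
for tmp in u:
    tmp = tmp + tmp
    base = base * 30
process(tmp)
u = tmp * u
base = 31
width = width - tmp[24]
base = 22 + tmp
for u in tmp:
    u = 10 > tmp
    width = width - (tmp - u)
width = 22 % tmp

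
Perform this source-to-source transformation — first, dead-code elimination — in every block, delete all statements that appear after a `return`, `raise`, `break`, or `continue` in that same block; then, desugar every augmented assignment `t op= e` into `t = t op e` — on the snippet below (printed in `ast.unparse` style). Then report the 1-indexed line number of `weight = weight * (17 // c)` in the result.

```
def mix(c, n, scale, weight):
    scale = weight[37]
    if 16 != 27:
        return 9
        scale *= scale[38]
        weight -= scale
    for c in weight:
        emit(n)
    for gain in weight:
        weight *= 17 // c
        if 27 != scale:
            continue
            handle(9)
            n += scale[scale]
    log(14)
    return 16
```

Transformed code:
def mix(c, n, scale, weight):
    scale = weight[37]
    if 16 != 27:
        return 9
    for c in weight:
        emit(n)
    for gain in weight:
        weight = weight * (17 // c)
        if 27 != scale:
            continue
    log(14)
    return 16

8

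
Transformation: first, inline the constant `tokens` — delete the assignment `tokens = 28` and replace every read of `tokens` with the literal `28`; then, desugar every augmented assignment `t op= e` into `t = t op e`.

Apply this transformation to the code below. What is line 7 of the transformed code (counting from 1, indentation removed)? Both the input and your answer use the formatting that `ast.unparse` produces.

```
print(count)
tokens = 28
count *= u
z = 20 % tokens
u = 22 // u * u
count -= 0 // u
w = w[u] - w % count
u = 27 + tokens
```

u = 27 + 28

Transformed code:
print(count)
count = count * u
z = 20 % 28
u = 22 // u * u
count = count - 0 // u
w = w[u] - w % count
u = 27 + 28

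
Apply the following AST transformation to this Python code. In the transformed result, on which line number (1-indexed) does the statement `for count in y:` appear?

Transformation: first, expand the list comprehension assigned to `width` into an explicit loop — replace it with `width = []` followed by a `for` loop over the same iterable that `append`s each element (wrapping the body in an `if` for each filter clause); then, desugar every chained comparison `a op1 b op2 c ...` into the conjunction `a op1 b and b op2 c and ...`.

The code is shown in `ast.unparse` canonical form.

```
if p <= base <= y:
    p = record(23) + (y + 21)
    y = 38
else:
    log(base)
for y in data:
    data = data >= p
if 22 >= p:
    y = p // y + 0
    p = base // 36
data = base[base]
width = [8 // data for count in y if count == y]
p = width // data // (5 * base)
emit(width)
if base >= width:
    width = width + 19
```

13

Transformed code:
if p <= base and base <= y:
    p = record(23) + (y + 21)
    y = 38
else:
    log(base)
for y in data:
    data = data >= p
if 22 >= p:
    y = p // y + 0
    p = base // 36
data = base[base]
width = []
for count in y:
    if count == y:
        width.append(8 // data)
p = width // data // (5 * base)
emit(width)
if base >= width:
    width = width + 19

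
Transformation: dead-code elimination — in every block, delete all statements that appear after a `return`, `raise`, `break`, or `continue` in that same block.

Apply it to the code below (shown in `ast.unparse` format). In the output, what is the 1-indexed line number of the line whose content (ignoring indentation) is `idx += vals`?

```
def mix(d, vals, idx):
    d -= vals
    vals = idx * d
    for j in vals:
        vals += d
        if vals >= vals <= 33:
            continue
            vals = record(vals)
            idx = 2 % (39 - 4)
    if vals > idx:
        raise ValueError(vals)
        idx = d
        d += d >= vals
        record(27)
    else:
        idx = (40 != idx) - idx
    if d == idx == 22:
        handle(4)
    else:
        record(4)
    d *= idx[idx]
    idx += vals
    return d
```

Transformed code:
def mix(d, vals, idx):
    d -= vals
    vals = idx * d
    for j in vals:
        vals += d
        if vals >= vals <= 33:
            continue
    if vals > idx:
        raise ValueError(vals)
    else:
        idx = (40 != idx) - idx
    if d == idx == 22:
        handle(4)
    else:
        record(4)
    d *= idx[idx]
    idx += vals
    return d

17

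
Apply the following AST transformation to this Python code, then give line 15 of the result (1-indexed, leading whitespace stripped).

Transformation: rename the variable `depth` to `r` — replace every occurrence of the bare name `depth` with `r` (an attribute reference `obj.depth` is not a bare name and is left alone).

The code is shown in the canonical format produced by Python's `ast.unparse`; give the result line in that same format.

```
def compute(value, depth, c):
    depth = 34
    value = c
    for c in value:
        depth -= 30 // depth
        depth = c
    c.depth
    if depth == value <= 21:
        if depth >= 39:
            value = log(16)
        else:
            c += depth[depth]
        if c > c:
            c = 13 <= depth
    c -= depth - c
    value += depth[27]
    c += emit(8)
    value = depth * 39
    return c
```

Transformed code:
def compute(value, r, c):
    r = 34
    value = c
    for c in value:
        r -= 30 // r
        r = c
    c.depth
    if r == value <= 21:
        if r >= 39:
            value = log(16)
        else:
            c += r[r]
        if c > c:
            c = 13 <= r
    c -= r - c
    value += r[27]
    c += emit(8)
    value = r * 39
    return c

c -= r - c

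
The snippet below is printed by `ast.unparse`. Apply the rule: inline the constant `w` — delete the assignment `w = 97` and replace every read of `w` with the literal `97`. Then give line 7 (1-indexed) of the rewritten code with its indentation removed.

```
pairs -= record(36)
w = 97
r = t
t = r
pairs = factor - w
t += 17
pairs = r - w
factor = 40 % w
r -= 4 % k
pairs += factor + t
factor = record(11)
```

factor = 40 % 97

Transformed code:
pairs -= record(36)
r = t
t = r
pairs = factor - 97
t += 17
pairs = r - 97
factor = 40 % 97
r -= 4 % k
pairs += factor + t
factor = record(11)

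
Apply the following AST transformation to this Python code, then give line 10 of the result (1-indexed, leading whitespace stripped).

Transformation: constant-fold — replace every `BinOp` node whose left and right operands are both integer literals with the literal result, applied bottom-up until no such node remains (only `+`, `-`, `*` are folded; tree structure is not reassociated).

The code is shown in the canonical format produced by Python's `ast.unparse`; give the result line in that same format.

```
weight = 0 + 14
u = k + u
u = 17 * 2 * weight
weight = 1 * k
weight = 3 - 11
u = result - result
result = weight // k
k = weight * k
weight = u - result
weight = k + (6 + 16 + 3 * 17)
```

Transformed code:
weight = 14
u = k + u
u = 34 * weight
weight = 1 * k
weight = -8
u = result - result
result = weight // k
k = weight * k
weight = u - result
weight = k + 73

weight = k + 73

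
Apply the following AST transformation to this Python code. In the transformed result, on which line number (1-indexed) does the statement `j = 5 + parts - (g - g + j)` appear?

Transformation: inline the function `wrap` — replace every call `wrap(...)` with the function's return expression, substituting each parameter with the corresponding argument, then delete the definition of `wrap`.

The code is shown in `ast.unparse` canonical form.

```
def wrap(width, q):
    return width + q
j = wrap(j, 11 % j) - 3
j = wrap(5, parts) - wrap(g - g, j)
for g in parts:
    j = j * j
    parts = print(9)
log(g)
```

Transformed code:
j = j + 11 % j - 3
j = 5 + parts - (g - g + j)
for g in parts:
    j = j * j
    parts = print(9)
log(g)

2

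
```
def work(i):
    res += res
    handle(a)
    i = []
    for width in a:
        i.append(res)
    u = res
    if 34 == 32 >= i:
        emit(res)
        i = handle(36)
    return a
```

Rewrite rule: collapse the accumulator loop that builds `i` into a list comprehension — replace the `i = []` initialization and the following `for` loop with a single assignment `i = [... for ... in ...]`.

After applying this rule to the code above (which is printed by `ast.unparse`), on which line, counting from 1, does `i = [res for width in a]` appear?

Transformed code:
def work(i):
    res += res
    handle(a)
    i = [res for width in a]
    u = res
    if 34 == 32 >= i:
        emit(res)
        i = handle(36)
    return a

4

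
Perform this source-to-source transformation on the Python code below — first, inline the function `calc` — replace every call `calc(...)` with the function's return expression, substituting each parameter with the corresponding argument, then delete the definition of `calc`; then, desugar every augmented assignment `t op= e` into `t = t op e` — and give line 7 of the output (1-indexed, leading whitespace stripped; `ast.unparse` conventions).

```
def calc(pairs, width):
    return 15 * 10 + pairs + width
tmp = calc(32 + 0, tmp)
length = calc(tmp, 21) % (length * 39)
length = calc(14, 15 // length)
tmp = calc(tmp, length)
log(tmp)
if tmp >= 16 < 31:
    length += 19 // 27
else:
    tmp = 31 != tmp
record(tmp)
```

Transformed code:
tmp = 15 * 10 + (32 + 0) + tmp
length = (15 * 10 + tmp + 21) % (length * 39)
length = 15 * 10 + 14 + 15 // length
tmp = 15 * 10 + tmp + length
log(tmp)
if tmp >= 16 < 31:
    length = length + 19 // 27
else:
    tmp = 31 != tmp
record(tmp)

length = length + 19 // 27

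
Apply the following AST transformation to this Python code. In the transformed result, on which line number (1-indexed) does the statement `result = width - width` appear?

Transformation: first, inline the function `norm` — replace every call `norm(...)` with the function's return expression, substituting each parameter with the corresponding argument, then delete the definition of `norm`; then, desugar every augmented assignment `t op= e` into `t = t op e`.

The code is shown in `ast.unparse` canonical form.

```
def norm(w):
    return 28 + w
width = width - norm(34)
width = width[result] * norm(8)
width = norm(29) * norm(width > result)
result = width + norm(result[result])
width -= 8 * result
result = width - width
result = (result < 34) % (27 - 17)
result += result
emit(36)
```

Transformed code:
width = width - (28 + 34)
width = width[result] * (28 + 8)
width = (28 + 29) * (28 + (width > result))
result = width + (28 + result[result])
width = width - 8 * result
result = width - width
result = (result < 34) % (27 - 17)
result = result + result
emit(36)

6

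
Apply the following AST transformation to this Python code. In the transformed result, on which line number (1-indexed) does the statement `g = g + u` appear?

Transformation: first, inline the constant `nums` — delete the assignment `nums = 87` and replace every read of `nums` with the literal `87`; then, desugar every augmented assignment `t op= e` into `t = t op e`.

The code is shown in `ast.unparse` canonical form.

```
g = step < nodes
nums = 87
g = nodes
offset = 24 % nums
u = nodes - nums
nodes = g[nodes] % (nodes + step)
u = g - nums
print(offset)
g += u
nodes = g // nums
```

Transformed code:
g = step < nodes
g = nodes
offset = 24 % 87
u = nodes - 87
nodes = g[nodes] % (nodes + step)
u = g - 87
print(offset)
g = g + u
nodes = g // 87

8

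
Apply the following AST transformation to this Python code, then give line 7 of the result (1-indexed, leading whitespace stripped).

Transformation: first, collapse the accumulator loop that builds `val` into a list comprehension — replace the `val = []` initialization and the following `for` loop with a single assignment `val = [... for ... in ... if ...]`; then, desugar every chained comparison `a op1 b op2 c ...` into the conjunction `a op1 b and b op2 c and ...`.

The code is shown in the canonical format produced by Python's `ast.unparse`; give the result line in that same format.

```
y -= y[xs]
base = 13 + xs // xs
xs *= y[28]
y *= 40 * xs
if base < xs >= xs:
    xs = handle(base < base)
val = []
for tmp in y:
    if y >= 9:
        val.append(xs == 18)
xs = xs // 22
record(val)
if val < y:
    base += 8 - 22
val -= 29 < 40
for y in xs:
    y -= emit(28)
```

val = [xs == 18 for tmp in y if y >= 9]

Transformed code:
y -= y[xs]
base = 13 + xs // xs
xs *= y[28]
y *= 40 * xs
if base < xs and xs >= xs:
    xs = handle(base < base)
val = [xs == 18 for tmp in y if y >= 9]
xs = xs // 22
record(val)
if val < y:
    base += 8 - 22
val -= 29 < 40
for y in xs:
    y -= emit(28)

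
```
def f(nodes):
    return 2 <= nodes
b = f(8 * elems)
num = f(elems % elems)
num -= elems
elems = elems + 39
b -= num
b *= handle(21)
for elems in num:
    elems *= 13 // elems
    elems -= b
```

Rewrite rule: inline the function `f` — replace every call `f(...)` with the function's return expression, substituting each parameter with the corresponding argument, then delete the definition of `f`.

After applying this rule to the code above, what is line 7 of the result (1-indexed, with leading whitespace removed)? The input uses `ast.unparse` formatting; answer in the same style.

Transformed code:
b = 2 <= 8 * elems
num = 2 <= elems % elems
num -= elems
elems = elems + 39
b -= num
b *= handle(21)
for elems in num:
    elems *= 13 // elems
    elems -= b

for elems in num:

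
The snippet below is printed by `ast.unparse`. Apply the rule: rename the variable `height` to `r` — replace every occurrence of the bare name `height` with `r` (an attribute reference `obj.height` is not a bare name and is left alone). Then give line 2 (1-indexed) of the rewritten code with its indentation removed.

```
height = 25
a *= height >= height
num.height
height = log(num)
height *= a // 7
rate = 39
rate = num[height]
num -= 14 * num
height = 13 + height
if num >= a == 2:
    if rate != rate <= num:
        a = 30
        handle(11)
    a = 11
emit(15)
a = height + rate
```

Transformed code:
r = 25
a *= r >= r
num.height
r = log(num)
r *= a // 7
rate = 39
rate = num[r]
num -= 14 * num
r = 13 + r
if num >= a == 2:
    if rate != rate <= num:
        a = 30
        handle(11)
    a = 11
emit(15)
a = r + rate

a *= r >= r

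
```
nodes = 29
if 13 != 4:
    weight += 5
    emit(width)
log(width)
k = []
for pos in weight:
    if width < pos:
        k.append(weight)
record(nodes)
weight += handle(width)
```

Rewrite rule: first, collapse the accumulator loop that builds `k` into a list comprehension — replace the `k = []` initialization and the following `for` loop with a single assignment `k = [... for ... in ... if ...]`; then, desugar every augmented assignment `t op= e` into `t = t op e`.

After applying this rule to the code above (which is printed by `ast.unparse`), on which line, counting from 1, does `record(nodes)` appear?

Transformed code:
nodes = 29
if 13 != 4:
    weight = weight + 5
    emit(width)
log(width)
k = [weight for pos in weight if width < pos]
record(nodes)
weight = weight + handle(width)

7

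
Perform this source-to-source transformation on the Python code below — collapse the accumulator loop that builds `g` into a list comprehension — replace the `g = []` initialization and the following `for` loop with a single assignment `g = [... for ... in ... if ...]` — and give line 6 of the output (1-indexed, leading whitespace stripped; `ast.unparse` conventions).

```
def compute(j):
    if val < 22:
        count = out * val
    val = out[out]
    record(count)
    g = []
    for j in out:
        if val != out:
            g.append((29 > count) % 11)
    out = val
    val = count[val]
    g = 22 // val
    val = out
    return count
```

g = [(29 > count) % 11 for j in out if val != out]

Transformed code:
def compute(j):
    if val < 22:
        count = out * val
    val = out[out]
    record(count)
    g = [(29 > count) % 11 for j in out if val != out]
    out = val
    val = count[val]
    g = 22 // val
    val = out
    return count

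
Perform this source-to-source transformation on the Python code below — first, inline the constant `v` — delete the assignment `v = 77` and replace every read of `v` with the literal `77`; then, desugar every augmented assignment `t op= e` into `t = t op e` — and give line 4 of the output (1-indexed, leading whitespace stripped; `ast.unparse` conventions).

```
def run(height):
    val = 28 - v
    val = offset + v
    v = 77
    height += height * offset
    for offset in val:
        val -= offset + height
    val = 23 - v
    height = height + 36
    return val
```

Transformed code:
def run(height):
    val = 28 - 77
    val = offset + 77
    height = height + height * offset
    for offset in val:
        val = val - (offset + height)
    val = 23 - 77
    height = height + 36
    return val

height = height + height * offset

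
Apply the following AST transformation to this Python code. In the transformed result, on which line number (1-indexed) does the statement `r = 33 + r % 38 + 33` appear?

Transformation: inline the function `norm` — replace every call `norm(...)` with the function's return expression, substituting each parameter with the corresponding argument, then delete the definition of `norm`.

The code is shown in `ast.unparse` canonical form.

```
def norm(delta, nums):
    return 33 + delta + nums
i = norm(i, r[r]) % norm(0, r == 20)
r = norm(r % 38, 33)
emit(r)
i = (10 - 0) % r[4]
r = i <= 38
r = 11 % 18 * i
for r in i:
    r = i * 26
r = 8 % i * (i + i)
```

Transformed code:
i = (33 + i + r[r]) % (33 + 0 + (r == 20))
r = 33 + r % 38 + 33
emit(r)
i = (10 - 0) % r[4]
r = i <= 38
r = 11 % 18 * i
for r in i:
    r = i * 26
r = 8 % i * (i + i)

2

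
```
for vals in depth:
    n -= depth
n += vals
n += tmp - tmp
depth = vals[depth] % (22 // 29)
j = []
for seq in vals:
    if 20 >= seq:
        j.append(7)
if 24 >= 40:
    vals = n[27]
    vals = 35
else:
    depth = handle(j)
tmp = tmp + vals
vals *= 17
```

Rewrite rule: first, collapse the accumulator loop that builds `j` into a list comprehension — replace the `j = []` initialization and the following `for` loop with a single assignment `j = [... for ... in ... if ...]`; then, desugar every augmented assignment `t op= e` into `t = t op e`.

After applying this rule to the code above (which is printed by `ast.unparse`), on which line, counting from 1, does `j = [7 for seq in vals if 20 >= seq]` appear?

6

Transformed code:
for vals in depth:
    n = n - depth
n = n + vals
n = n + (tmp - tmp)
depth = vals[depth] % (22 // 29)
j = [7 for seq in vals if 20 >= seq]
if 24 >= 40:
    vals = n[27]
    vals = 35
else:
    depth = handle(j)
tmp = tmp + vals
vals = vals * 17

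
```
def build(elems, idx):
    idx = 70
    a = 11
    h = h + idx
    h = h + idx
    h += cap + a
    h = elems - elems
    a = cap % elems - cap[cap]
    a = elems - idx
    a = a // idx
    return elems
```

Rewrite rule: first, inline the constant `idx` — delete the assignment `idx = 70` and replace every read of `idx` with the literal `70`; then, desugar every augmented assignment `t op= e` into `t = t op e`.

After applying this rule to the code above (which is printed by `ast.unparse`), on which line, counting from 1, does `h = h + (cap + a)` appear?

5

Transformed code:
def build(elems, idx):
    a = 11
    h = h + 70
    h = h + 70
    h = h + (cap + a)
    h = elems - elems
    a = cap % elems - cap[cap]
    a = elems - 70
    a = a // 70
    return elems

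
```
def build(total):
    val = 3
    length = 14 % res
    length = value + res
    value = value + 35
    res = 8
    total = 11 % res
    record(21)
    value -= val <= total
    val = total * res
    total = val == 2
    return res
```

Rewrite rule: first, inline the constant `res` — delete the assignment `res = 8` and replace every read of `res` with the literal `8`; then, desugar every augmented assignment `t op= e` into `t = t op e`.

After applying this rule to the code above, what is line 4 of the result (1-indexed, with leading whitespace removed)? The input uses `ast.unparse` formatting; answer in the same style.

Transformed code:
def build(total):
    val = 3
    length = 14 % 8
    length = value + 8
    value = value + 35
    total = 11 % 8
    record(21)
    value = value - (val <= total)
    val = total * 8
    total = val == 2
    return 8

length = value + 8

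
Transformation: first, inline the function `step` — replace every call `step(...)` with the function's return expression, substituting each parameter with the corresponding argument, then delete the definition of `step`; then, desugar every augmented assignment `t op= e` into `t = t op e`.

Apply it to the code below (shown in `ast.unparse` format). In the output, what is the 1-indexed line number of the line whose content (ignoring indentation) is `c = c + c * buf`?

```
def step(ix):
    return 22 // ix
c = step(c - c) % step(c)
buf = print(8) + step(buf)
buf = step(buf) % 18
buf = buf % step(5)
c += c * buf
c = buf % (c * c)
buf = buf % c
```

5

Transformed code:
c = 22 // (c - c) % (22 // c)
buf = print(8) + 22 // buf
buf = 22 // buf % 18
buf = buf % (22 // 5)
c = c + c * buf
c = buf % (c * c)
buf = buf % c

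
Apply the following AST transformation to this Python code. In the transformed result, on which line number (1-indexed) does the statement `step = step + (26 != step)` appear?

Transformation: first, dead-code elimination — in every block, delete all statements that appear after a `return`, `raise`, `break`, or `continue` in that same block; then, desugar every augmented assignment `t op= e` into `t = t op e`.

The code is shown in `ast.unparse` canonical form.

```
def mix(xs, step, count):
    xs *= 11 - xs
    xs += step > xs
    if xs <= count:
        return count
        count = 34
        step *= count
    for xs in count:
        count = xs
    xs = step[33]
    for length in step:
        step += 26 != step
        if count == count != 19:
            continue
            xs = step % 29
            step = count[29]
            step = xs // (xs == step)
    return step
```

Transformed code:
def mix(xs, step, count):
    xs = xs * (11 - xs)
    xs = xs + (step > xs)
    if xs <= count:
        return count
    for xs in count:
        count = xs
    xs = step[33]
    for length in step:
        step = step + (26 != step)
        if count == count != 19:
            continue
    return step

10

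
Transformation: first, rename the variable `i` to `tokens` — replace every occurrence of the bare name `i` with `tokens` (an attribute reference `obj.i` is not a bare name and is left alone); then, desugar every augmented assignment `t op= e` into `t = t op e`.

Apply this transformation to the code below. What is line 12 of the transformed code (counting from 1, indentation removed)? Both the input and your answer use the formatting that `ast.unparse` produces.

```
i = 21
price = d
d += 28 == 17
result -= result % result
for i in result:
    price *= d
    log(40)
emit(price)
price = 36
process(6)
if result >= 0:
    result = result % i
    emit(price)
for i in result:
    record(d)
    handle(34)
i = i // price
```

Transformed code:
tokens = 21
price = d
d = d + (28 == 17)
result = result - result % result
for tokens in result:
    price = price * d
    log(40)
emit(price)
price = 36
process(6)
if result >= 0:
    result = result % tokens
    emit(price)
for tokens in result:
    record(d)
    handle(34)
tokens = tokens // price

result = result % tokens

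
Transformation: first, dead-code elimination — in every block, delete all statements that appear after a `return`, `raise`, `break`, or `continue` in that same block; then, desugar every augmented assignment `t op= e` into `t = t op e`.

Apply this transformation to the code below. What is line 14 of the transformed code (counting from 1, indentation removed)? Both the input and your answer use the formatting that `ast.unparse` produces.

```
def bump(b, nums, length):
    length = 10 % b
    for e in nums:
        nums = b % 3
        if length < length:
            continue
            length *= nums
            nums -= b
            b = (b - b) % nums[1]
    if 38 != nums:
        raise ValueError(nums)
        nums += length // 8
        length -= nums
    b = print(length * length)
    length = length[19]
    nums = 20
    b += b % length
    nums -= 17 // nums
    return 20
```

return 20

Transformed code:
def bump(b, nums, length):
    length = 10 % b
    for e in nums:
        nums = b % 3
        if length < length:
            continue
    if 38 != nums:
        raise ValueError(nums)
    b = print(length * length)
    length = length[19]
    nums = 20
    b = b + b % length
    nums = nums - 17 // nums
    return 20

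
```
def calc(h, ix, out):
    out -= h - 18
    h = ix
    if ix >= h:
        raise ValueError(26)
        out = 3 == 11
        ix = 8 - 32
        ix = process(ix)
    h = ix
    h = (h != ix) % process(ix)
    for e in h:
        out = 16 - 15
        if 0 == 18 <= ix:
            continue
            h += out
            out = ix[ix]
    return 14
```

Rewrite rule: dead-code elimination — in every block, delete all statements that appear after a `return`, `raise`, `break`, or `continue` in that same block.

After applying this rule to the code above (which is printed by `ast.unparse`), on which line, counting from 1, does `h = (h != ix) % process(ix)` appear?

Transformed code:
def calc(h, ix, out):
    out -= h - 18
    h = ix
    if ix >= h:
        raise ValueError(26)
    h = ix
    h = (h != ix) % process(ix)
    for e in h:
        out = 16 - 15
        if 0 == 18 <= ix:
            continue
    return 14

7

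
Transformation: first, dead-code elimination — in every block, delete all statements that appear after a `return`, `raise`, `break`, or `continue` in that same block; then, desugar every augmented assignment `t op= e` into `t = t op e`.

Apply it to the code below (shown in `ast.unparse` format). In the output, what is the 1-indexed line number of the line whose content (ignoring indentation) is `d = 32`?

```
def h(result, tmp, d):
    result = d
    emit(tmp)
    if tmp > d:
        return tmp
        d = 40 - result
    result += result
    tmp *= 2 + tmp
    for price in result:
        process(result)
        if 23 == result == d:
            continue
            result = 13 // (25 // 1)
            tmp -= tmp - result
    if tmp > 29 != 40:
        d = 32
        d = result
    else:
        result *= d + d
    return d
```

Transformed code:
def h(result, tmp, d):
    result = d
    emit(tmp)
    if tmp > d:
        return tmp
    result = result + result
    tmp = tmp * (2 + tmp)
    for price in result:
        process(result)
        if 23 == result == d:
            continue
    if tmp > 29 != 40:
        d = 32
        d = result
    else:
        result = result * (d + d)
    return d

13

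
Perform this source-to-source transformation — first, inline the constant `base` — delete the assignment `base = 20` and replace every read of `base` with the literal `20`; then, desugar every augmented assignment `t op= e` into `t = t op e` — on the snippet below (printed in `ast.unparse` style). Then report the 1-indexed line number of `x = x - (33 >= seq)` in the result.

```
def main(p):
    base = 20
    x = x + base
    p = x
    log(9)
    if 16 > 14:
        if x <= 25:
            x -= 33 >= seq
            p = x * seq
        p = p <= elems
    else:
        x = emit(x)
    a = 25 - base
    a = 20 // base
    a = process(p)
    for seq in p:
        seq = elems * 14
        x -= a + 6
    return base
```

7

Transformed code:
def main(p):
    x = x + 20
    p = x
    log(9)
    if 16 > 14:
        if x <= 25:
            x = x - (33 >= seq)
            p = x * seq
        p = p <= elems
    else:
        x = emit(x)
    a = 25 - 20
    a = 20 // 20
    a = process(p)
    for seq in p:
        seq = elems * 14
        x = x - (a + 6)
    return 20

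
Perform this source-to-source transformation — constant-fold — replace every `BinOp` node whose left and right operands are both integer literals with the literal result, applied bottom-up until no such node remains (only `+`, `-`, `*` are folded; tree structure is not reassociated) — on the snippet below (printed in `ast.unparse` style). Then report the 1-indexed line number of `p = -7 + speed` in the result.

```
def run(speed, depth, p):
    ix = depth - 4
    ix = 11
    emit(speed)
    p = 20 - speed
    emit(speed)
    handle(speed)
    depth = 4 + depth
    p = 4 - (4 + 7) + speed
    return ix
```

Transformed code:
def run(speed, depth, p):
    ix = depth - 4
    ix = 11
    emit(speed)
    p = 20 - speed
    emit(speed)
    handle(speed)
    depth = 4 + depth
    p = -7 + speed
    return ix

9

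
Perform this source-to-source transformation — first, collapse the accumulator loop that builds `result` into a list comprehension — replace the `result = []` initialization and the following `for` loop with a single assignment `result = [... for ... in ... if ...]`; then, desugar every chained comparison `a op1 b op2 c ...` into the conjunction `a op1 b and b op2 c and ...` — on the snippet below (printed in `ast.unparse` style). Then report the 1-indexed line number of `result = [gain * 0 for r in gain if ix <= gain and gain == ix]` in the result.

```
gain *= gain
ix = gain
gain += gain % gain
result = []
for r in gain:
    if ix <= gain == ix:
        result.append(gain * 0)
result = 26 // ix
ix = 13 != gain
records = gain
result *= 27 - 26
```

4

Transformed code:
gain *= gain
ix = gain
gain += gain % gain
result = [gain * 0 for r in gain if ix <= gain and gain == ix]
result = 26 // ix
ix = 13 != gain
records = gain
result *= 27 - 26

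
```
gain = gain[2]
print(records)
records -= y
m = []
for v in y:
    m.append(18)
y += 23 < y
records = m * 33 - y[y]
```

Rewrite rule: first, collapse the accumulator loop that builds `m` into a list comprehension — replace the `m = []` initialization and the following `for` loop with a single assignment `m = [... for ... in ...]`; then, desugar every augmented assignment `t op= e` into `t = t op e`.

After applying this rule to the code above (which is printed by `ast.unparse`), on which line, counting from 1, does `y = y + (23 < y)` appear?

5

Transformed code:
gain = gain[2]
print(records)
records = records - y
m = [18 for v in y]
y = y + (23 < y)
records = m * 33 - y[y]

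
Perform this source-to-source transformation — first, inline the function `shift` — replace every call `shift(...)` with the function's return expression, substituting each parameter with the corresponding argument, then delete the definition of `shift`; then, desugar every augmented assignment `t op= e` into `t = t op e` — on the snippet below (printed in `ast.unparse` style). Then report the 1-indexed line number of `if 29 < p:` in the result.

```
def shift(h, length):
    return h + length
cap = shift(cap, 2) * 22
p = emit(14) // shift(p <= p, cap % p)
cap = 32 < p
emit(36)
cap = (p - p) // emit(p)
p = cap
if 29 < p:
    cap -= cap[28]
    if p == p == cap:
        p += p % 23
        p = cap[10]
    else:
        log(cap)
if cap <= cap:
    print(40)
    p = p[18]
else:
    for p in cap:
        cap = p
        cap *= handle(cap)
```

7

Transformed code:
cap = (cap + 2) * 22
p = emit(14) // ((p <= p) + cap % p)
cap = 32 < p
emit(36)
cap = (p - p) // emit(p)
p = cap
if 29 < p:
    cap = cap - cap[28]
    if p == p == cap:
        p = p + p % 23
        p = cap[10]
    else:
        log(cap)
if cap <= cap:
    print(40)
    p = p[18]
else:
    for p in cap:
        cap = p
        cap = cap * handle(cap)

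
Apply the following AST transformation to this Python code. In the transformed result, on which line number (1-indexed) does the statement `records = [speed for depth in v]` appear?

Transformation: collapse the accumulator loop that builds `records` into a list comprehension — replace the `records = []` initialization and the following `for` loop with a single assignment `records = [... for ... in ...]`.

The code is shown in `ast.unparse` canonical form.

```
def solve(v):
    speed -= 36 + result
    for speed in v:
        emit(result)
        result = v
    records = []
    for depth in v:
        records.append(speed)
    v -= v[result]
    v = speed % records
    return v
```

6

Transformed code:
def solve(v):
    speed -= 36 + result
    for speed in v:
        emit(result)
        result = v
    records = [speed for depth in v]
    v -= v[result]
    v = speed % records
    return v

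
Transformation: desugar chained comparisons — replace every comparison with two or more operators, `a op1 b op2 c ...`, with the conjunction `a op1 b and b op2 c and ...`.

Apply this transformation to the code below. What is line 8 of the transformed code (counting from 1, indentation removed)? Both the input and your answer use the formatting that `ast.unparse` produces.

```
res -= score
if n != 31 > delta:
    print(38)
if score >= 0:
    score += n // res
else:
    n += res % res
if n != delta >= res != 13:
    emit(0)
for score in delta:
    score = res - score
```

Transformed code:
res -= score
if n != 31 and 31 > delta:
    print(38)
if score >= 0:
    score += n // res
else:
    n += res % res
if n != delta and delta >= res and (res != 13):
    emit(0)
for score in delta:
    score = res - score

if n != delta and delta >= res and (res != 13):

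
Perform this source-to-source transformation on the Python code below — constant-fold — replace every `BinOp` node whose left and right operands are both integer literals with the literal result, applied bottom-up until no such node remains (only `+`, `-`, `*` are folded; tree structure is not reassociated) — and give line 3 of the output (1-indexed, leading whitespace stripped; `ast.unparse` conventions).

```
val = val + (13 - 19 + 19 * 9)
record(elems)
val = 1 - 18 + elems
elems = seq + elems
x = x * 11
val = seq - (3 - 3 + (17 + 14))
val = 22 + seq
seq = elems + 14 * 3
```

Transformed code:
val = val + 165
record(elems)
val = -17 + elems
elems = seq + elems
x = x * 11
val = seq - 31
val = 22 + seq
seq = elems + 42

val = -17 + elems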